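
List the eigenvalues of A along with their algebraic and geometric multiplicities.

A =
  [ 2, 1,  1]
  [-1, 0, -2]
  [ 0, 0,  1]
λ = 1: alg = 3, geom = 1

Step 1 — factor the characteristic polynomial to read off the algebraic multiplicities:
  χ_A(x) = (x - 1)^3

Step 2 — compute geometric multiplicities via the rank-nullity identity g(λ) = n − rank(A − λI):
  rank(A − (1)·I) = 2, so dim ker(A − (1)·I) = n − 2 = 1

Summary:
  λ = 1: algebraic multiplicity = 3, geometric multiplicity = 1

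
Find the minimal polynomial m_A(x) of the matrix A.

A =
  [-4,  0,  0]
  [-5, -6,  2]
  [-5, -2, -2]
x^2 + 8*x + 16

The characteristic polynomial is χ_A(x) = (x + 4)^3, so the eigenvalues are known. The minimal polynomial is
  m_A(x) = Π_λ (x − λ)^{k_λ}
where k_λ is the size of the *largest* Jordan block for λ (equivalently, the smallest k with (A − λI)^k v = 0 for every generalised eigenvector v of λ).

  λ = -4: largest Jordan block has size 2, contributing (x + 4)^2

So m_A(x) = (x + 4)^2 = x^2 + 8*x + 16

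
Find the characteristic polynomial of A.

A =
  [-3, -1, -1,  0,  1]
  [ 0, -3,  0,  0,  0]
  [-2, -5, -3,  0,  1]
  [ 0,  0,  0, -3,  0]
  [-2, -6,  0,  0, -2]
x^5 + 14*x^4 + 78*x^3 + 216*x^2 + 297*x + 162

Expanding det(x·I − A) (e.g. by cofactor expansion or by noting that A is similar to its Jordan form J, which has the same characteristic polynomial as A) gives
  χ_A(x) = x^5 + 14*x^4 + 78*x^3 + 216*x^2 + 297*x + 162
which factors as (x + 2)*(x + 3)^4. The eigenvalues (with algebraic multiplicities) are λ = -3 with multiplicity 4, λ = -2 with multiplicity 1.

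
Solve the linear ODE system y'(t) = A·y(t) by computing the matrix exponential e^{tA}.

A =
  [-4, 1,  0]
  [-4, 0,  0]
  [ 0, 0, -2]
e^{tA} =
  [-2*t*exp(-2*t) + exp(-2*t), t*exp(-2*t), 0]
  [-4*t*exp(-2*t), 2*t*exp(-2*t) + exp(-2*t), 0]
  [0, 0, exp(-2*t)]

Strategy: write A = P · J · P⁻¹ where J is a Jordan canonical form, so e^{tA} = P · e^{tJ} · P⁻¹, and e^{tJ} can be computed block-by-block.

A has Jordan form
J =
  [-2,  1,  0]
  [ 0, -2,  0]
  [ 0,  0, -2]
(up to reordering of blocks).

Per-block formulas:
  For a 1×1 block at λ = -2: exp(t · [-2]) = [e^(-2t)].
  For a 2×2 Jordan block J_2(-2): exp(t · J_2(-2)) = e^(-2t)·(I + t·N), where N is the 2×2 nilpotent shift.

After assembling e^{tJ} and conjugating by P, we get:

e^{tA} =
  [-2*t*exp(-2*t) + exp(-2*t), t*exp(-2*t), 0]
  [-4*t*exp(-2*t), 2*t*exp(-2*t) + exp(-2*t), 0]
  [0, 0, exp(-2*t)]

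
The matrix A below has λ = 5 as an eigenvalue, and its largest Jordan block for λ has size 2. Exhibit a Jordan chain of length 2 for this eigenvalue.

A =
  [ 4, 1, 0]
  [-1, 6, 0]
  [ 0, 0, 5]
A Jordan chain for λ = 5 of length 2:
v_1 = (-1, -1, 0)ᵀ
v_2 = (1, 0, 0)ᵀ

Let N = A − (5)·I. We want v_2 with N^2 v_2 = 0 but N^1 v_2 ≠ 0; then v_{j-1} := N · v_j for j = 2, …, 2.

Pick v_2 = (1, 0, 0)ᵀ.
Then v_1 = N · v_2 = (-1, -1, 0)ᵀ.

Sanity check: (A − (5)·I) v_1 = (0, 0, 0)ᵀ = 0. ✓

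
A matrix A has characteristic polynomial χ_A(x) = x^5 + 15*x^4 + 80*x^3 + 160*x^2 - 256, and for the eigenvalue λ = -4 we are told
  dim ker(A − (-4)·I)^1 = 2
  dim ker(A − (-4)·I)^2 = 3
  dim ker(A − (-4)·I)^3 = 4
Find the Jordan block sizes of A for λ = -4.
Block sizes for λ = -4: [3, 1]

From the dimensions of kernels of powers, the number of Jordan blocks of size at least j is d_j − d_{j−1} where d_j = dim ker(N^j) (with d_0 = 0). Computing the differences gives [2, 1, 1].
The number of blocks of size exactly k is (#blocks of size ≥ k) − (#blocks of size ≥ k + 1), so the partition is: 1 block(s) of size 1, 1 block(s) of size 3.
In nonincreasing order the block sizes are [3, 1].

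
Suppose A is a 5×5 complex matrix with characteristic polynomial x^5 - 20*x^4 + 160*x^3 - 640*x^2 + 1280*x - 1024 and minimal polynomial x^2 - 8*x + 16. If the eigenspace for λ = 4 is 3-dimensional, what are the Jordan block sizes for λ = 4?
Block sizes for λ = 4: [2, 2, 1]

Step 1 — from the characteristic polynomial, algebraic multiplicity of λ = 4 is 5. From dim ker(A − (4)·I) = 3, there are exactly 3 Jordan blocks for λ = 4.
Step 2 — from the minimal polynomial, the factor (x − 4)^2 tells us the largest block for λ = 4 has size 2.
Step 3 — with total size 5, 3 blocks, and largest block 2, the block sizes (in nonincreasing order) are [2, 2, 1].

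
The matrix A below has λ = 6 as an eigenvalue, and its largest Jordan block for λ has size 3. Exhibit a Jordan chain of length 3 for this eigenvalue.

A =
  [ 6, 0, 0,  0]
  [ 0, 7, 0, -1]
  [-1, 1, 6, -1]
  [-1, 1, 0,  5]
A Jordan chain for λ = 6 of length 3:
v_1 = (0, 1, 1, 1)ᵀ
v_2 = (0, 0, -1, -1)ᵀ
v_3 = (1, 0, 0, 0)ᵀ

Let N = A − (6)·I. We want v_3 with N^3 v_3 = 0 but N^2 v_3 ≠ 0; then v_{j-1} := N · v_j for j = 3, …, 2.

Pick v_3 = (1, 0, 0, 0)ᵀ.
Then v_2 = N · v_3 = (0, 0, -1, -1)ᵀ.
Then v_1 = N · v_2 = (0, 1, 1, 1)ᵀ.

Sanity check: (A − (6)·I) v_1 = (0, 0, 0, 0)ᵀ = 0. ✓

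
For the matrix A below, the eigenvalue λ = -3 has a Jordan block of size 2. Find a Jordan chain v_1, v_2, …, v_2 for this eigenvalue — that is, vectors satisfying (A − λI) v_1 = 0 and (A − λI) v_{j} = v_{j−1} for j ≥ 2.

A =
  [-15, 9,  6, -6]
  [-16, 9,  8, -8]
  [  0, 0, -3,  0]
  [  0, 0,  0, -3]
A Jordan chain for λ = -3 of length 2:
v_1 = (-12, -16, 0, 0)ᵀ
v_2 = (1, 0, 0, 0)ᵀ

Let N = A − (-3)·I. We want v_2 with N^2 v_2 = 0 but N^1 v_2 ≠ 0; then v_{j-1} := N · v_j for j = 2, …, 2.

Pick v_2 = (1, 0, 0, 0)ᵀ.
Then v_1 = N · v_2 = (-12, -16, 0, 0)ᵀ.

Sanity check: (A − (-3)·I) v_1 = (0, 0, 0, 0)ᵀ = 0. ✓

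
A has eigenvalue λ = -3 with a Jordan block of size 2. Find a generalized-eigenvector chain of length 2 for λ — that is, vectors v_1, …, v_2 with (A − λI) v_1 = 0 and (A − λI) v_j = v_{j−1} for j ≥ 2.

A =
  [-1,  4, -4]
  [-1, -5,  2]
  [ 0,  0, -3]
A Jordan chain for λ = -3 of length 2:
v_1 = (2, -1, 0)ᵀ
v_2 = (1, 0, 0)ᵀ

Let N = A − (-3)·I. We want v_2 with N^2 v_2 = 0 but N^1 v_2 ≠ 0; then v_{j-1} := N · v_j for j = 2, …, 2.

Pick v_2 = (1, 0, 0)ᵀ.
Then v_1 = N · v_2 = (2, -1, 0)ᵀ.

Sanity check: (A − (-3)·I) v_1 = (0, 0, 0)ᵀ = 0. ✓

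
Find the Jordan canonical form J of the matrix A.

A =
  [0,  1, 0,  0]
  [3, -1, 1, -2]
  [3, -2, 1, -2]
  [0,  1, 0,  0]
J_3(0) ⊕ J_1(0)

The characteristic polynomial is
  det(x·I − A) = x^4

Eigenvalues and multiplicities (the geometric multiplicity of λ is n − rank(A − λI), which equals the number of Jordan blocks for λ):
  λ = 0: algebraic multiplicity = 4, geometric multiplicity = 2

Determining the block sizes for each eigenvalue:
  λ = 0: with am = 4 and gm = 2, the partition is not yet determined (e.g. several partitions of 4 into 2 parts exist). Let N = A − (0)·I. Computing rank(N^1) = 2, rank(N^2) = 1, rank(N^3) = 0; the number of blocks of size ≥ j is rank(N^{j−1}) − rank(N^j), giving [2, 1, 1]. So we have 1 block(s) of size 3, 1 block(s) of size 1 → block sizes [3, 1]

Assembling the blocks gives a Jordan form
J =
  [0, 1, 0, 0]
  [0, 0, 1, 0]
  [0, 0, 0, 0]
  [0, 0, 0, 0]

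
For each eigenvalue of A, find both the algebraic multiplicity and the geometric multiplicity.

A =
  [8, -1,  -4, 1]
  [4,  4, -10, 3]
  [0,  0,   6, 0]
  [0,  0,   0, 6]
λ = 6: alg = 4, geom = 2

Step 1 — factor the characteristic polynomial to read off the algebraic multiplicities:
  χ_A(x) = (x - 6)^4

Step 2 — compute geometric multiplicities via the rank-nullity identity g(λ) = n − rank(A − λI):
  rank(A − (6)·I) = 2, so dim ker(A − (6)·I) = n − 2 = 2

Summary:
  λ = 6: algebraic multiplicity = 4, geometric multiplicity = 2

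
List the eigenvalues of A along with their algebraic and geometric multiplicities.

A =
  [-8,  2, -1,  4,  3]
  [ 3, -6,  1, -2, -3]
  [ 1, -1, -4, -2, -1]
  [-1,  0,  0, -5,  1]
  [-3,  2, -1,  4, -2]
λ = -5: alg = 5, geom = 2

Step 1 — factor the characteristic polynomial to read off the algebraic multiplicities:
  χ_A(x) = (x + 5)^5

Step 2 — compute geometric multiplicities via the rank-nullity identity g(λ) = n − rank(A − λI):
  rank(A − (-5)·I) = 3, so dim ker(A − (-5)·I) = n − 3 = 2

Summary:
  λ = -5: algebraic multiplicity = 5, geometric multiplicity = 2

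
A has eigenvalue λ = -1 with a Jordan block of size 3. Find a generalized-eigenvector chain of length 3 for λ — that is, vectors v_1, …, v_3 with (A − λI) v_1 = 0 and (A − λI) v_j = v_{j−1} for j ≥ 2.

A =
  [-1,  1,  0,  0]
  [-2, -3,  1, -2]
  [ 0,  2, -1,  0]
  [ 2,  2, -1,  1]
A Jordan chain for λ = -1 of length 3:
v_1 = (-2, 0, -4, 0)ᵀ
v_2 = (0, -2, 0, 2)ᵀ
v_3 = (1, 0, 0, 0)ᵀ

Let N = A − (-1)·I. We want v_3 with N^3 v_3 = 0 but N^2 v_3 ≠ 0; then v_{j-1} := N · v_j for j = 3, …, 2.

Pick v_3 = (1, 0, 0, 0)ᵀ.
Then v_2 = N · v_3 = (0, -2, 0, 2)ᵀ.
Then v_1 = N · v_2 = (-2, 0, -4, 0)ᵀ.

Sanity check: (A − (-1)·I) v_1 = (0, 0, 0, 0)ᵀ = 0. ✓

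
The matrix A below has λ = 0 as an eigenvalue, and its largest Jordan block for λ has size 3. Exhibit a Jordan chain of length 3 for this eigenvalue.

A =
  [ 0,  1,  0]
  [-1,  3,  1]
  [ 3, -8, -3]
A Jordan chain for λ = 0 of length 3:
v_1 = (-1, 0, -1)ᵀ
v_2 = (0, -1, 3)ᵀ
v_3 = (1, 0, 0)ᵀ

Let N = A − (0)·I. We want v_3 with N^3 v_3 = 0 but N^2 v_3 ≠ 0; then v_{j-1} := N · v_j for j = 3, …, 2.

Pick v_3 = (1, 0, 0)ᵀ.
Then v_2 = N · v_3 = (0, -1, 3)ᵀ.
Then v_1 = N · v_2 = (-1, 0, -1)ᵀ.

Sanity check: (A − (0)·I) v_1 = (0, 0, 0)ᵀ = 0. ✓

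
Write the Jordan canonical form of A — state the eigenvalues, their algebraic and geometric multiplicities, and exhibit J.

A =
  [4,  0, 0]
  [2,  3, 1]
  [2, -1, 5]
J_2(4) ⊕ J_1(4)

The characteristic polynomial is
  det(x·I − A) = x^3 - 12*x^2 + 48*x - 64 = (x - 4)^3

Eigenvalues and multiplicities (the geometric multiplicity of λ is n − rank(A − λI), which equals the number of Jordan blocks for λ):
  λ = 4: algebraic multiplicity = 3, geometric multiplicity = 2

Determining the block sizes for each eigenvalue:
  λ = 4: 2 blocks summing to 3 forces exactly one block of size 2 and the rest size 1 → block sizes [2, 1]

Assembling the blocks gives a Jordan form
J =
  [4, 1, 0]
  [0, 4, 0]
  [0, 0, 4]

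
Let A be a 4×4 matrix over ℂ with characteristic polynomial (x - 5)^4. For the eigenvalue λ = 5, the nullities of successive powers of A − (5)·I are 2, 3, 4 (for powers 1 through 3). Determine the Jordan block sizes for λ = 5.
Block sizes for λ = 5: [3, 1]

From the dimensions of kernels of powers, the number of Jordan blocks of size at least j is d_j − d_{j−1} where d_j = dim ker(N^j) (with d_0 = 0). Computing the differences gives [2, 1, 1].
The number of blocks of size exactly k is (#blocks of size ≥ k) − (#blocks of size ≥ k + 1), so the partition is: 1 block(s) of size 1, 1 block(s) of size 3.
In nonincreasing order the block sizes are [3, 1].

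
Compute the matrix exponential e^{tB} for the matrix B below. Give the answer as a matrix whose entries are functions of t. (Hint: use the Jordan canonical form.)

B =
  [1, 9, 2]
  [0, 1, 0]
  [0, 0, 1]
e^{tB} =
  [exp(t), 9*t*exp(t), 2*t*exp(t)]
  [0, exp(t), 0]
  [0, 0, exp(t)]

Strategy: write B = P · J · P⁻¹ where J is a Jordan canonical form, so e^{tB} = P · e^{tJ} · P⁻¹, and e^{tJ} can be computed block-by-block.

B has Jordan form
J =
  [1, 1, 0]
  [0, 1, 0]
  [0, 0, 1]
(up to reordering of blocks).

Per-block formulas:
  For a 2×2 Jordan block J_2(1): exp(t · J_2(1)) = e^(1t)·(I + t·N), where N is the 2×2 nilpotent shift.
  For a 1×1 block at λ = 1: exp(t · [1]) = [e^(1t)].

After assembling e^{tJ} and conjugating by P, we get:

e^{tB} =
  [exp(t), 9*t*exp(t), 2*t*exp(t)]
  [0, exp(t), 0]
  [0, 0, exp(t)]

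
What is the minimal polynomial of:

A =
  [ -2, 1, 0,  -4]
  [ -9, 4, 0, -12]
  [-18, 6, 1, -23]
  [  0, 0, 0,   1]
x^2 - 2*x + 1

The characteristic polynomial is χ_A(x) = (x - 1)^4, so the eigenvalues are known. The minimal polynomial is
  m_A(x) = Π_λ (x − λ)^{k_λ}
where k_λ is the size of the *largest* Jordan block for λ (equivalently, the smallest k with (A − λI)^k v = 0 for every generalised eigenvector v of λ).

  λ = 1: largest Jordan block has size 2, contributing (x − 1)^2

So m_A(x) = (x - 1)^2 = x^2 - 2*x + 1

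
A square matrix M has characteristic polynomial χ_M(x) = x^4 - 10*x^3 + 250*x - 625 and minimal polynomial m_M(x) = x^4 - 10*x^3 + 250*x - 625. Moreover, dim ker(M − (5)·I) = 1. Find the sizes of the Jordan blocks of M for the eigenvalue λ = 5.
Block sizes for λ = 5: [3]

Step 1 — from the characteristic polynomial, algebraic multiplicity of λ = 5 is 3. From dim ker(M − (5)·I) = 1, there are exactly 1 Jordan blocks for λ = 5.
Step 2 — from the minimal polynomial, the factor (x − 5)^3 tells us the largest block for λ = 5 has size 3.
Step 3 — with total size 3, 1 blocks, and largest block 3, the block sizes (in nonincreasing order) are [3].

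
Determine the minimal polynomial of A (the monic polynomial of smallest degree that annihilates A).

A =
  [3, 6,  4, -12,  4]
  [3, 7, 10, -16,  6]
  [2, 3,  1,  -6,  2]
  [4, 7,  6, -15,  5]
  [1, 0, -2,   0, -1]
x^3 + 3*x^2 + 3*x + 1

The characteristic polynomial is χ_A(x) = (x + 1)^5, so the eigenvalues are known. The minimal polynomial is
  m_A(x) = Π_λ (x − λ)^{k_λ}
where k_λ is the size of the *largest* Jordan block for λ (equivalently, the smallest k with (A − λI)^k v = 0 for every generalised eigenvector v of λ).

  λ = -1: largest Jordan block has size 3, contributing (x + 1)^3

So m_A(x) = (x + 1)^3 = x^3 + 3*x^2 + 3*x + 1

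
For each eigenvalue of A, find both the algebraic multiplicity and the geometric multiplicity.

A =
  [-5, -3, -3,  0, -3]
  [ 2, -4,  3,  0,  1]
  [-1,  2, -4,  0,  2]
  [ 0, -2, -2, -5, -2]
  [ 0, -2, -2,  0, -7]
λ = -5: alg = 5, geom = 3

Step 1 — factor the characteristic polynomial to read off the algebraic multiplicities:
  χ_A(x) = (x + 5)^5

Step 2 — compute geometric multiplicities via the rank-nullity identity g(λ) = n − rank(A − λI):
  rank(A − (-5)·I) = 2, so dim ker(A − (-5)·I) = n − 2 = 3

Summary:
  λ = -5: algebraic multiplicity = 5, geometric multiplicity = 3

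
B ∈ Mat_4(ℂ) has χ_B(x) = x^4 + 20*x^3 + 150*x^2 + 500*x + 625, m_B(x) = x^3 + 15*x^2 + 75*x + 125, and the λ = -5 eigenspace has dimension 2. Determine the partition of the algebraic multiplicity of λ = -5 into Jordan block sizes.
Block sizes for λ = -5: [3, 1]

Step 1 — from the characteristic polynomial, algebraic multiplicity of λ = -5 is 4. From dim ker(B − (-5)·I) = 2, there are exactly 2 Jordan blocks for λ = -5.
Step 2 — from the minimal polynomial, the factor (x + 5)^3 tells us the largest block for λ = -5 has size 3.
Step 3 — with total size 4, 2 blocks, and largest block 3, the block sizes (in nonincreasing order) are [3, 1].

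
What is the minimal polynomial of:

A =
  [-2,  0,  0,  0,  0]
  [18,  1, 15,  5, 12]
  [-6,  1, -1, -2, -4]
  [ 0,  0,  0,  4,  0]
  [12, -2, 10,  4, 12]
x^4 - 10*x^3 + 24*x^2 + 32*x - 128

The characteristic polynomial is χ_A(x) = (x - 4)^4*(x + 2), so the eigenvalues are known. The minimal polynomial is
  m_A(x) = Π_λ (x − λ)^{k_λ}
where k_λ is the size of the *largest* Jordan block for λ (equivalently, the smallest k with (A − λI)^k v = 0 for every generalised eigenvector v of λ).

  λ = -2: largest Jordan block has size 1, contributing (x + 2)
  λ = 4: largest Jordan block has size 3, contributing (x − 4)^3

So m_A(x) = (x - 4)^3*(x + 2) = x^4 - 10*x^3 + 24*x^2 + 32*x - 128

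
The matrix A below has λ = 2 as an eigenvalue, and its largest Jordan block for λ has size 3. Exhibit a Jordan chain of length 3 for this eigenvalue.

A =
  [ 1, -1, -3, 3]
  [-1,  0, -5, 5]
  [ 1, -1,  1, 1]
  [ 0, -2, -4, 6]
A Jordan chain for λ = 2 of length 3:
v_1 = (-1, -2, -1, -2)ᵀ
v_2 = (-1, -1, 1, 0)ᵀ
v_3 = (1, 0, 0, 0)ᵀ

Let N = A − (2)·I. We want v_3 with N^3 v_3 = 0 but N^2 v_3 ≠ 0; then v_{j-1} := N · v_j for j = 3, …, 2.

Pick v_3 = (1, 0, 0, 0)ᵀ.
Then v_2 = N · v_3 = (-1, -1, 1, 0)ᵀ.
Then v_1 = N · v_2 = (-1, -2, -1, -2)ᵀ.

Sanity check: (A − (2)·I) v_1 = (0, 0, 0, 0)ᵀ = 0. ✓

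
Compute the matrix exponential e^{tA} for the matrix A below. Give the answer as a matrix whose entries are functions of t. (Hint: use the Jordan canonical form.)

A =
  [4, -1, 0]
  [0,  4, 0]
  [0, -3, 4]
e^{tA} =
  [exp(4*t), -t*exp(4*t), 0]
  [0, exp(4*t), 0]
  [0, -3*t*exp(4*t), exp(4*t)]

Strategy: write A = P · J · P⁻¹ where J is a Jordan canonical form, so e^{tA} = P · e^{tJ} · P⁻¹, and e^{tJ} can be computed block-by-block.

A has Jordan form
J =
  [4, 1, 0]
  [0, 4, 0]
  [0, 0, 4]
(up to reordering of blocks).

Per-block formulas:
  For a 2×2 Jordan block J_2(4): exp(t · J_2(4)) = e^(4t)·(I + t·N), where N is the 2×2 nilpotent shift.
  For a 1×1 block at λ = 4: exp(t · [4]) = [e^(4t)].

After assembling e^{tJ} and conjugating by P, we get:

e^{tA} =
  [exp(4*t), -t*exp(4*t), 0]
  [0, exp(4*t), 0]
  [0, -3*t*exp(4*t), exp(4*t)]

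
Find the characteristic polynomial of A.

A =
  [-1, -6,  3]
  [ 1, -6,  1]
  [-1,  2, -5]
x^3 + 12*x^2 + 48*x + 64

Expanding det(x·I − A) (e.g. by cofactor expansion or by noting that A is similar to its Jordan form J, which has the same characteristic polynomial as A) gives
  χ_A(x) = x^3 + 12*x^2 + 48*x + 64
which factors as (x + 4)^3. The eigenvalues (with algebraic multiplicities) are λ = -4 with multiplicity 3.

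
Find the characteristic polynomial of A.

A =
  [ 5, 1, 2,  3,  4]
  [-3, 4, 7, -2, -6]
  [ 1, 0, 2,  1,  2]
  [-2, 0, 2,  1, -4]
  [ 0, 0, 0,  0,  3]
x^5 - 15*x^4 + 90*x^3 - 270*x^2 + 405*x - 243

Expanding det(x·I − A) (e.g. by cofactor expansion or by noting that A is similar to its Jordan form J, which has the same characteristic polynomial as A) gives
  χ_A(x) = x^5 - 15*x^4 + 90*x^3 - 270*x^2 + 405*x - 243
which factors as (x - 3)^5. The eigenvalues (with algebraic multiplicities) are λ = 3 with multiplicity 5.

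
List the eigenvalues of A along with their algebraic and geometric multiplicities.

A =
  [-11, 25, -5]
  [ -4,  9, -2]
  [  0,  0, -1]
λ = -1: alg = 3, geom = 2

Step 1 — factor the characteristic polynomial to read off the algebraic multiplicities:
  χ_A(x) = (x + 1)^3

Step 2 — compute geometric multiplicities via the rank-nullity identity g(λ) = n − rank(A − λI):
  rank(A − (-1)·I) = 1, so dim ker(A − (-1)·I) = n − 1 = 2

Summary:
  λ = -1: algebraic multiplicity = 3, geometric multiplicity = 2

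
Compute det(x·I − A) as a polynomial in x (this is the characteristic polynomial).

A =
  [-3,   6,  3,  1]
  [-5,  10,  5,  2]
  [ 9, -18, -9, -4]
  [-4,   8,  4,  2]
x^4

Expanding det(x·I − A) (e.g. by cofactor expansion or by noting that A is similar to its Jordan form J, which has the same characteristic polynomial as A) gives
  χ_A(x) = x^4
which factors as x^4. The eigenvalues (with algebraic multiplicities) are λ = 0 with multiplicity 4.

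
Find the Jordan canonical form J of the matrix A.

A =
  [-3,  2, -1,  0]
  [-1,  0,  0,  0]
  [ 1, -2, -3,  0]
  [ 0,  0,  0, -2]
J_3(-2) ⊕ J_1(-2)

The characteristic polynomial is
  det(x·I − A) = x^4 + 8*x^3 + 24*x^2 + 32*x + 16 = (x + 2)^4

Eigenvalues and multiplicities (the geometric multiplicity of λ is n − rank(A − λI), which equals the number of Jordan blocks for λ):
  λ = -2: algebraic multiplicity = 4, geometric multiplicity = 2

Determining the block sizes for each eigenvalue:
  λ = -2: with am = 4 and gm = 2, the partition is not yet determined (e.g. several partitions of 4 into 2 parts exist). Let N = A − (-2)·I. Computing rank(N^1) = 2, rank(N^2) = 1, rank(N^3) = 0; the number of blocks of size ≥ j is rank(N^{j−1}) − rank(N^j), giving [2, 1, 1]. So we have 1 block(s) of size 3, 1 block(s) of size 1 → block sizes [3, 1]

Assembling the blocks gives a Jordan form
J =
  [-2,  1,  0,  0]
  [ 0, -2,  1,  0]
  [ 0,  0, -2,  0]
  [ 0,  0,  0, -2]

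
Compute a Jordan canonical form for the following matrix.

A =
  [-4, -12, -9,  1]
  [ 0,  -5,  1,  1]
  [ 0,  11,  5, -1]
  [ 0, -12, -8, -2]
J_3(-4) ⊕ J_1(6)

The characteristic polynomial is
  det(x·I − A) = x^4 + 6*x^3 - 24*x^2 - 224*x - 384 = (x - 6)*(x + 4)^3

Eigenvalues and multiplicities (the geometric multiplicity of λ is n − rank(A − λI), which equals the number of Jordan blocks for λ):
  λ = -4: algebraic multiplicity = 3, geometric multiplicity = 1
  λ = 6: algebraic multiplicity = 1, geometric multiplicity = 1

Determining the block sizes for each eigenvalue:
  λ = -4: one block (gm = 1), so the single block has size am = 3 → block sizes [3]
  λ = 6: one block (gm = 1), so the single block has size am = 1 → block sizes [1]

Assembling the blocks gives a Jordan form
J =
  [-4,  1,  0, 0]
  [ 0, -4,  1, 0]
  [ 0,  0, -4, 0]
  [ 0,  0,  0, 6]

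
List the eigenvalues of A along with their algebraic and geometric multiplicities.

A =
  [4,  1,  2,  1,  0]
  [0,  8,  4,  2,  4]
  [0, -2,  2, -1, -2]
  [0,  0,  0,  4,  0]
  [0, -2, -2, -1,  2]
λ = 4: alg = 5, geom = 3

Step 1 — factor the characteristic polynomial to read off the algebraic multiplicities:
  χ_A(x) = (x - 4)^5

Step 2 — compute geometric multiplicities via the rank-nullity identity g(λ) = n − rank(A − λI):
  rank(A − (4)·I) = 2, so dim ker(A − (4)·I) = n − 2 = 3

Summary:
  λ = 4: algebraic multiplicity = 5, geometric multiplicity = 3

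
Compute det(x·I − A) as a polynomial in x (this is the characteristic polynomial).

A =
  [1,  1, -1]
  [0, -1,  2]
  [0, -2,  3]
x^3 - 3*x^2 + 3*x - 1

Expanding det(x·I − A) (e.g. by cofactor expansion or by noting that A is similar to its Jordan form J, which has the same characteristic polynomial as A) gives
  χ_A(x) = x^3 - 3*x^2 + 3*x - 1
which factors as (x - 1)^3. The eigenvalues (with algebraic multiplicities) are λ = 1 with multiplicity 3.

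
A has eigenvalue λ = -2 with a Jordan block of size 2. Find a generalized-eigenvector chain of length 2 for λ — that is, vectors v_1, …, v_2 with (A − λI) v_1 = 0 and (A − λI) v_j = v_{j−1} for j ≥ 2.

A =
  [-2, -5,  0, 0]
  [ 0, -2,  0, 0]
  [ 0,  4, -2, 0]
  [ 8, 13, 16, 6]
A Jordan chain for λ = -2 of length 2:
v_1 = (5, 0, -4, 3)ᵀ
v_2 = (2, -1, 0, 0)ᵀ

Let N = A − (-2)·I. We want v_2 with N^2 v_2 = 0 but N^1 v_2 ≠ 0; then v_{j-1} := N · v_j for j = 2, …, 2.

Pick v_2 = (2, -1, 0, 0)ᵀ.
Then v_1 = N · v_2 = (5, 0, -4, 3)ᵀ.

Sanity check: (A − (-2)·I) v_1 = (0, 0, 0, 0)ᵀ = 0. ✓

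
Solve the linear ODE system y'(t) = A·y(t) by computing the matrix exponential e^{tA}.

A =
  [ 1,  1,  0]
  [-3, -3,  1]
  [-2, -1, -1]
e^{tA} =
  [t^2*exp(-t)/2 + 2*t*exp(-t) + exp(-t), t*exp(-t), t^2*exp(-t)/2]
  [-t^2*exp(-t) - 3*t*exp(-t), -2*t*exp(-t) + exp(-t), -t^2*exp(-t) + t*exp(-t)]
  [-t^2*exp(-t)/2 - 2*t*exp(-t), -t*exp(-t), -t^2*exp(-t)/2 + exp(-t)]

Strategy: write A = P · J · P⁻¹ where J is a Jordan canonical form, so e^{tA} = P · e^{tJ} · P⁻¹, and e^{tJ} can be computed block-by-block.

A has Jordan form
J =
  [-1,  1,  0]
  [ 0, -1,  1]
  [ 0,  0, -1]
(up to reordering of blocks).

Per-block formulas:
  For a 3×3 Jordan block J_3(-1): exp(t · J_3(-1)) = e^(-1t)·(I + t·N + (t^2/2)·N^2), where N is the 3×3 nilpotent shift.

After assembling e^{tJ} and conjugating by P, we get:

e^{tA} =
  [t^2*exp(-t)/2 + 2*t*exp(-t) + exp(-t), t*exp(-t), t^2*exp(-t)/2]
  [-t^2*exp(-t) - 3*t*exp(-t), -2*t*exp(-t) + exp(-t), -t^2*exp(-t) + t*exp(-t)]
  [-t^2*exp(-t)/2 - 2*t*exp(-t), -t*exp(-t), -t^2*exp(-t)/2 + exp(-t)]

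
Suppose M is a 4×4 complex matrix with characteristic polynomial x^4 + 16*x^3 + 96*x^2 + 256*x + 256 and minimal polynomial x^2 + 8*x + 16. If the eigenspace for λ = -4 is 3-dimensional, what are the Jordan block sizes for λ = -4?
Block sizes for λ = -4: [2, 1, 1]

Step 1 — from the characteristic polynomial, algebraic multiplicity of λ = -4 is 4. From dim ker(M − (-4)·I) = 3, there are exactly 3 Jordan blocks for λ = -4.
Step 2 — from the minimal polynomial, the factor (x + 4)^2 tells us the largest block for λ = -4 has size 2.
Step 3 — with total size 4, 3 blocks, and largest block 2, the block sizes (in nonincreasing order) are [2, 1, 1].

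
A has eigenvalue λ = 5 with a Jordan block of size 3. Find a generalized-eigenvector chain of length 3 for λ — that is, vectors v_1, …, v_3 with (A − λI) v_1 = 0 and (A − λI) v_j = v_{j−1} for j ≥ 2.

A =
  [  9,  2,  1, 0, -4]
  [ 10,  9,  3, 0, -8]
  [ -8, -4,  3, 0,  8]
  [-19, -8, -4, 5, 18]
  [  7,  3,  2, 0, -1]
A Jordan chain for λ = 5 of length 3:
v_1 = (0, 0, 0, 2, 0)ᵀ
v_2 = (4, 10, -8, -19, 7)ᵀ
v_3 = (1, 0, 0, 0, 0)ᵀ

Let N = A − (5)·I. We want v_3 with N^3 v_3 = 0 but N^2 v_3 ≠ 0; then v_{j-1} := N · v_j for j = 3, …, 2.

Pick v_3 = (1, 0, 0, 0, 0)ᵀ.
Then v_2 = N · v_3 = (4, 10, -8, -19, 7)ᵀ.
Then v_1 = N · v_2 = (0, 0, 0, 2, 0)ᵀ.

Sanity check: (A − (5)·I) v_1 = (0, 0, 0, 0, 0)ᵀ = 0. ✓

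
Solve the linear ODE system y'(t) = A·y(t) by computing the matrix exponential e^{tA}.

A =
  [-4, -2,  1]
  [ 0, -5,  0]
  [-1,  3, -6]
e^{tA} =
  [t*exp(-5*t) + exp(-5*t), t^2*exp(-5*t)/2 - 2*t*exp(-5*t), t*exp(-5*t)]
  [0, exp(-5*t), 0]
  [-t*exp(-5*t), -t^2*exp(-5*t)/2 + 3*t*exp(-5*t), -t*exp(-5*t) + exp(-5*t)]

Strategy: write A = P · J · P⁻¹ where J is a Jordan canonical form, so e^{tA} = P · e^{tJ} · P⁻¹, and e^{tJ} can be computed block-by-block.

A has Jordan form
J =
  [-5,  1,  0]
  [ 0, -5,  1]
  [ 0,  0, -5]
(up to reordering of blocks).

Per-block formulas:
  For a 3×3 Jordan block J_3(-5): exp(t · J_3(-5)) = e^(-5t)·(I + t·N + (t^2/2)·N^2), where N is the 3×3 nilpotent shift.

After assembling e^{tJ} and conjugating by P, we get:

e^{tA} =
  [t*exp(-5*t) + exp(-5*t), t^2*exp(-5*t)/2 - 2*t*exp(-5*t), t*exp(-5*t)]
  [0, exp(-5*t), 0]
  [-t*exp(-5*t), -t^2*exp(-5*t)/2 + 3*t*exp(-5*t), -t*exp(-5*t) + exp(-5*t)]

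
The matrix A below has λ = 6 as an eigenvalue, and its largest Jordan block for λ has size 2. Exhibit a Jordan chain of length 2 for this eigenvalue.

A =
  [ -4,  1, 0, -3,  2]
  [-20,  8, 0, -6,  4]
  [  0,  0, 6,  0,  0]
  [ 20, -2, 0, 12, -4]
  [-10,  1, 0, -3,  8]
A Jordan chain for λ = 6 of length 2:
v_1 = (-10, -20, 0, 20, -10)ᵀ
v_2 = (1, 0, 0, 0, 0)ᵀ

Let N = A − (6)·I. We want v_2 with N^2 v_2 = 0 but N^1 v_2 ≠ 0; then v_{j-1} := N · v_j for j = 2, …, 2.

Pick v_2 = (1, 0, 0, 0, 0)ᵀ.
Then v_1 = N · v_2 = (-10, -20, 0, 20, -10)ᵀ.

Sanity check: (A − (6)·I) v_1 = (0, 0, 0, 0, 0)ᵀ = 0. ✓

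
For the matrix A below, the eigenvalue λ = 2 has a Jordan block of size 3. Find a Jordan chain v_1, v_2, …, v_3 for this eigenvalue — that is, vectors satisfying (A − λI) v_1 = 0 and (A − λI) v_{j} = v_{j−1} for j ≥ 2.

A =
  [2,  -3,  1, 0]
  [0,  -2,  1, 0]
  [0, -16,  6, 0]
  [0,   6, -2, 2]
A Jordan chain for λ = 2 of length 3:
v_1 = (-4, 0, 0, 8)ᵀ
v_2 = (-3, -4, -16, 6)ᵀ
v_3 = (0, 1, 0, 0)ᵀ

Let N = A − (2)·I. We want v_3 with N^3 v_3 = 0 but N^2 v_3 ≠ 0; then v_{j-1} := N · v_j for j = 3, …, 2.

Pick v_3 = (0, 1, 0, 0)ᵀ.
Then v_2 = N · v_3 = (-3, -4, -16, 6)ᵀ.
Then v_1 = N · v_2 = (-4, 0, 0, 8)ᵀ.

Sanity check: (A − (2)·I) v_1 = (0, 0, 0, 0)ᵀ = 0. ✓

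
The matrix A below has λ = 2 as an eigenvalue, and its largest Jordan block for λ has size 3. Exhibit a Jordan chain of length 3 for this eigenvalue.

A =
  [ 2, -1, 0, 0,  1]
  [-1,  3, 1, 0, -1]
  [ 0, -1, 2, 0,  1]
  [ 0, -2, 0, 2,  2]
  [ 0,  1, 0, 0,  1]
A Jordan chain for λ = 2 of length 3:
v_1 = (1, -1, 1, 2, -1)ᵀ
v_2 = (0, -1, 0, 0, 0)ᵀ
v_3 = (1, 0, 0, 0, 0)ᵀ

Let N = A − (2)·I. We want v_3 with N^3 v_3 = 0 but N^2 v_3 ≠ 0; then v_{j-1} := N · v_j for j = 3, …, 2.

Pick v_3 = (1, 0, 0, 0, 0)ᵀ.
Then v_2 = N · v_3 = (0, -1, 0, 0, 0)ᵀ.
Then v_1 = N · v_2 = (1, -1, 1, 2, -1)ᵀ.

Sanity check: (A − (2)·I) v_1 = (0, 0, 0, 0, 0)ᵀ = 0. ✓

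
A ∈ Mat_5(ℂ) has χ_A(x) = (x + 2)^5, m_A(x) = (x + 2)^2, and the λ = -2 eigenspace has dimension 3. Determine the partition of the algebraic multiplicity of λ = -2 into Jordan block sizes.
Block sizes for λ = -2: [2, 2, 1]

Step 1 — from the characteristic polynomial, algebraic multiplicity of λ = -2 is 5. From dim ker(A − (-2)·I) = 3, there are exactly 3 Jordan blocks for λ = -2.
Step 2 — from the minimal polynomial, the factor (x + 2)^2 tells us the largest block for λ = -2 has size 2.
Step 3 — with total size 5, 3 blocks, and largest block 2, the block sizes (in nonincreasing order) are [2, 2, 1].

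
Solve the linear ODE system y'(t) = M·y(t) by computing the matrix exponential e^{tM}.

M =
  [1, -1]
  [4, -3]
e^{tM} =
  [2*t*exp(-t) + exp(-t), -t*exp(-t)]
  [4*t*exp(-t), -2*t*exp(-t) + exp(-t)]

Strategy: write M = P · J · P⁻¹ where J is a Jordan canonical form, so e^{tM} = P · e^{tJ} · P⁻¹, and e^{tJ} can be computed block-by-block.

M has Jordan form
J =
  [-1,  1]
  [ 0, -1]
(up to reordering of blocks).

Per-block formulas:
  For a 2×2 Jordan block J_2(-1): exp(t · J_2(-1)) = e^(-1t)·(I + t·N), where N is the 2×2 nilpotent shift.

After assembling e^{tJ} and conjugating by P, we get:

e^{tM} =
  [2*t*exp(-t) + exp(-t), -t*exp(-t)]
  [4*t*exp(-t), -2*t*exp(-t) + exp(-t)]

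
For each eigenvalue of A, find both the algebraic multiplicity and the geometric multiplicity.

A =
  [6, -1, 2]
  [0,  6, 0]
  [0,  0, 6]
λ = 6: alg = 3, geom = 2

Step 1 — factor the characteristic polynomial to read off the algebraic multiplicities:
  χ_A(x) = (x - 6)^3

Step 2 — compute geometric multiplicities via the rank-nullity identity g(λ) = n − rank(A − λI):
  rank(A − (6)·I) = 1, so dim ker(A − (6)·I) = n − 1 = 2

Summary:
  λ = 6: algebraic multiplicity = 3, geometric multiplicity = 2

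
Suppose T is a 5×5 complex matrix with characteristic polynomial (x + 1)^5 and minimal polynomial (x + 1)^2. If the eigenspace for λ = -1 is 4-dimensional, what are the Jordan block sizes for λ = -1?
Block sizes for λ = -1: [2, 1, 1, 1]

Step 1 — from the characteristic polynomial, algebraic multiplicity of λ = -1 is 5. From dim ker(T − (-1)·I) = 4, there are exactly 4 Jordan blocks for λ = -1.
Step 2 — from the minimal polynomial, the factor (x + 1)^2 tells us the largest block for λ = -1 has size 2.
Step 3 — with total size 5, 4 blocks, and largest block 2, the block sizes (in nonincreasing order) are [2, 1, 1, 1].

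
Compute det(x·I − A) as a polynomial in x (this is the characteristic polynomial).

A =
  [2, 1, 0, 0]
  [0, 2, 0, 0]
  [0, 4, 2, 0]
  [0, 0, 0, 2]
x^4 - 8*x^3 + 24*x^2 - 32*x + 16

Expanding det(x·I − A) (e.g. by cofactor expansion or by noting that A is similar to its Jordan form J, which has the same characteristic polynomial as A) gives
  χ_A(x) = x^4 - 8*x^3 + 24*x^2 - 32*x + 16
which factors as (x - 2)^4. The eigenvalues (with algebraic multiplicities) are λ = 2 with multiplicity 4.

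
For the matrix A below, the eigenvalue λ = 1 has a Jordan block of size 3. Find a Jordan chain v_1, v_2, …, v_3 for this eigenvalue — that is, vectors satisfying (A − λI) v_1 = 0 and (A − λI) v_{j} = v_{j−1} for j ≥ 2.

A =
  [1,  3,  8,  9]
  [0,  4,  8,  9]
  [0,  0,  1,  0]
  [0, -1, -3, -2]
A Jordan chain for λ = 1 of length 3:
v_1 = (-3, -3, 0, 1)ᵀ
v_2 = (8, 8, 0, -3)ᵀ
v_3 = (0, 0, 1, 0)ᵀ

Let N = A − (1)·I. We want v_3 with N^3 v_3 = 0 but N^2 v_3 ≠ 0; then v_{j-1} := N · v_j for j = 3, …, 2.

Pick v_3 = (0, 0, 1, 0)ᵀ.
Then v_2 = N · v_3 = (8, 8, 0, -3)ᵀ.
Then v_1 = N · v_2 = (-3, -3, 0, 1)ᵀ.

Sanity check: (A − (1)·I) v_1 = (0, 0, 0, 0)ᵀ = 0. ✓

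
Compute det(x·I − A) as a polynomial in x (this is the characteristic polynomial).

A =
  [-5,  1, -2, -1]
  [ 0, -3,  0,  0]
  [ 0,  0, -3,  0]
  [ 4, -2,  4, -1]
x^4 + 12*x^3 + 54*x^2 + 108*x + 81

Expanding det(x·I − A) (e.g. by cofactor expansion or by noting that A is similar to its Jordan form J, which has the same characteristic polynomial as A) gives
  χ_A(x) = x^4 + 12*x^3 + 54*x^2 + 108*x + 81
which factors as (x + 3)^4. The eigenvalues (with algebraic multiplicities) are λ = -3 with multiplicity 4.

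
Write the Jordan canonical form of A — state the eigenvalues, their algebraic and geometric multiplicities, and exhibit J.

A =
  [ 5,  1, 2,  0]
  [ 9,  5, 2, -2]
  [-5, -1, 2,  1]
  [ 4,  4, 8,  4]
J_2(4) ⊕ J_2(4)

The characteristic polynomial is
  det(x·I − A) = x^4 - 16*x^3 + 96*x^2 - 256*x + 256 = (x - 4)^4

Eigenvalues and multiplicities (the geometric multiplicity of λ is n − rank(A − λI), which equals the number of Jordan blocks for λ):
  λ = 4: algebraic multiplicity = 4, geometric multiplicity = 2

Determining the block sizes for each eigenvalue:
  λ = 4: with am = 4 and gm = 2, the partition is not yet determined (e.g. several partitions of 4 into 2 parts exist). Let N = A − (4)·I. Computing rank(N^1) = 2, rank(N^2) = 0; the number of blocks of size ≥ j is rank(N^{j−1}) − rank(N^j), giving [2, 2]. So we have 2 block(s) of size 2 → block sizes [2, 2]

Assembling the blocks gives a Jordan form
J =
  [4, 1, 0, 0]
  [0, 4, 0, 0]
  [0, 0, 4, 1]
  [0, 0, 0, 4]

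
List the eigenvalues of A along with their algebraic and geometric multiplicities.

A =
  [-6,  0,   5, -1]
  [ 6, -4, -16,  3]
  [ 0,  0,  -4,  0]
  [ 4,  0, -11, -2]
λ = -4: alg = 4, geom = 2

Step 1 — factor the characteristic polynomial to read off the algebraic multiplicities:
  χ_A(x) = (x + 4)^4

Step 2 — compute geometric multiplicities via the rank-nullity identity g(λ) = n − rank(A − λI):
  rank(A − (-4)·I) = 2, so dim ker(A − (-4)·I) = n − 2 = 2

Summary:
  λ = -4: algebraic multiplicity = 4, geometric multiplicity = 2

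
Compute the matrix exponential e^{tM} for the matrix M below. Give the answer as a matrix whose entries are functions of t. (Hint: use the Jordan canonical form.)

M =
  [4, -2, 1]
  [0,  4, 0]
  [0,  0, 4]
e^{tM} =
  [exp(4*t), -2*t*exp(4*t), t*exp(4*t)]
  [0, exp(4*t), 0]
  [0, 0, exp(4*t)]

Strategy: write M = P · J · P⁻¹ where J is a Jordan canonical form, so e^{tM} = P · e^{tJ} · P⁻¹, and e^{tJ} can be computed block-by-block.

M has Jordan form
J =
  [4, 1, 0]
  [0, 4, 0]
  [0, 0, 4]
(up to reordering of blocks).

Per-block formulas:
  For a 1×1 block at λ = 4: exp(t · [4]) = [e^(4t)].
  For a 2×2 Jordan block J_2(4): exp(t · J_2(4)) = e^(4t)·(I + t·N), where N is the 2×2 nilpotent shift.

After assembling e^{tJ} and conjugating by P, we get:

e^{tM} =
  [exp(4*t), -2*t*exp(4*t), t*exp(4*t)]
  [0, exp(4*t), 0]
  [0, 0, exp(4*t)]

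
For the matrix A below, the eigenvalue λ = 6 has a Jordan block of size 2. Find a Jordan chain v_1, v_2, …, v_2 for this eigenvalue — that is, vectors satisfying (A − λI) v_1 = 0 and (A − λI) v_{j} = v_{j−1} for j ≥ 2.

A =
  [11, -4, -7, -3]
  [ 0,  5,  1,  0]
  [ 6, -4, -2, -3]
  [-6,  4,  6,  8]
A Jordan chain for λ = 6 of length 2:
v_1 = (2, 2, 2, -4)ᵀ
v_2 = (1, -1, 1, 0)ᵀ

Let N = A − (6)·I. We want v_2 with N^2 v_2 = 0 but N^1 v_2 ≠ 0; then v_{j-1} := N · v_j for j = 2, …, 2.

Pick v_2 = (1, -1, 1, 0)ᵀ.
Then v_1 = N · v_2 = (2, 2, 2, -4)ᵀ.

Sanity check: (A − (6)·I) v_1 = (0, 0, 0, 0)ᵀ = 0. ✓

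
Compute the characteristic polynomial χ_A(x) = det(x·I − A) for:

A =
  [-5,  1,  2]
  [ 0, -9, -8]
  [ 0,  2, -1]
x^3 + 15*x^2 + 75*x + 125

Expanding det(x·I − A) (e.g. by cofactor expansion or by noting that A is similar to its Jordan form J, which has the same characteristic polynomial as A) gives
  χ_A(x) = x^3 + 15*x^2 + 75*x + 125
which factors as (x + 5)^3. The eigenvalues (with algebraic multiplicities) are λ = -5 with multiplicity 3.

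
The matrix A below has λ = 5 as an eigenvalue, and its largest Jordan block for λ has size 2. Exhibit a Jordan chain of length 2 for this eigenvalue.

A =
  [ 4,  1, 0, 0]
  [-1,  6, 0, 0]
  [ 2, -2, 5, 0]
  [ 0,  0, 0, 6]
A Jordan chain for λ = 5 of length 2:
v_1 = (-1, -1, 2, 0)ᵀ
v_2 = (1, 0, 0, 0)ᵀ

Let N = A − (5)·I. We want v_2 with N^2 v_2 = 0 but N^1 v_2 ≠ 0; then v_{j-1} := N · v_j for j = 2, …, 2.

Pick v_2 = (1, 0, 0, 0)ᵀ.
Then v_1 = N · v_2 = (-1, -1, 2, 0)ᵀ.

Sanity check: (A − (5)·I) v_1 = (0, 0, 0, 0)ᵀ = 0. ✓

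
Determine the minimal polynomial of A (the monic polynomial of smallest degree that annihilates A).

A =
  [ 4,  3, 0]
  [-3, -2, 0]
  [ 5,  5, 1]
x^2 - 2*x + 1

The characteristic polynomial is χ_A(x) = (x - 1)^3, so the eigenvalues are known. The minimal polynomial is
  m_A(x) = Π_λ (x − λ)^{k_λ}
where k_λ is the size of the *largest* Jordan block for λ (equivalently, the smallest k with (A − λI)^k v = 0 for every generalised eigenvector v of λ).

  λ = 1: largest Jordan block has size 2, contributing (x − 1)^2

So m_A(x) = (x - 1)^2 = x^2 - 2*x + 1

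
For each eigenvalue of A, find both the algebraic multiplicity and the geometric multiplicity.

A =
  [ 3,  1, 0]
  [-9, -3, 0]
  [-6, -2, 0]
λ = 0: alg = 3, geom = 2

Step 1 — factor the characteristic polynomial to read off the algebraic multiplicities:
  χ_A(x) = x^3

Step 2 — compute geometric multiplicities via the rank-nullity identity g(λ) = n − rank(A − λI):
  rank(A − (0)·I) = 1, so dim ker(A − (0)·I) = n − 1 = 2

Summary:
  λ = 0: algebraic multiplicity = 3, geometric multiplicity = 2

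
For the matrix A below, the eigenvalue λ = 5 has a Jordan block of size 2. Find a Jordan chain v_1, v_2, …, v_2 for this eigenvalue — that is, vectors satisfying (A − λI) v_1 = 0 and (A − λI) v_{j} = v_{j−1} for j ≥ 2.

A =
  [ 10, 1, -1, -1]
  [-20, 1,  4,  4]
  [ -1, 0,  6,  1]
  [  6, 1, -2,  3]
A Jordan chain for λ = 5 of length 2:
v_1 = (5, -20, -1, 6)ᵀ
v_2 = (1, 0, 0, 0)ᵀ

Let N = A − (5)·I. We want v_2 with N^2 v_2 = 0 but N^1 v_2 ≠ 0; then v_{j-1} := N · v_j for j = 2, …, 2.

Pick v_2 = (1, 0, 0, 0)ᵀ.
Then v_1 = N · v_2 = (5, -20, -1, 6)ᵀ.

Sanity check: (A − (5)·I) v_1 = (0, 0, 0, 0)ᵀ = 0. ✓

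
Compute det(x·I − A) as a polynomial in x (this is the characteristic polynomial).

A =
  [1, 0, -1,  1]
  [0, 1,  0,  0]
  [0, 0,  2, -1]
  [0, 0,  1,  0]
x^4 - 4*x^3 + 6*x^2 - 4*x + 1

Expanding det(x·I − A) (e.g. by cofactor expansion or by noting that A is similar to its Jordan form J, which has the same characteristic polynomial as A) gives
  χ_A(x) = x^4 - 4*x^3 + 6*x^2 - 4*x + 1
which factors as (x - 1)^4. The eigenvalues (with algebraic multiplicities) are λ = 1 with multiplicity 4.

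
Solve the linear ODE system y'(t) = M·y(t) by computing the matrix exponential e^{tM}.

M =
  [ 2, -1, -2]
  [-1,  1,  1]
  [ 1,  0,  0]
e^{tM} =
  [t*exp(t) + exp(t), -t^2*exp(t)/2 - t*exp(t), -t^2*exp(t)/2 - 2*t*exp(t)]
  [-t*exp(t), t^2*exp(t)/2 + exp(t), t^2*exp(t)/2 + t*exp(t)]
  [t*exp(t), -t^2*exp(t)/2, -t^2*exp(t)/2 - t*exp(t) + exp(t)]

Strategy: write M = P · J · P⁻¹ where J is a Jordan canonical form, so e^{tM} = P · e^{tJ} · P⁻¹, and e^{tJ} can be computed block-by-block.

M has Jordan form
J =
  [1, 1, 0]
  [0, 1, 1]
  [0, 0, 1]
(up to reordering of blocks).

Per-block formulas:
  For a 3×3 Jordan block J_3(1): exp(t · J_3(1)) = e^(1t)·(I + t·N + (t^2/2)·N^2), where N is the 3×3 nilpotent shift.

After assembling e^{tJ} and conjugating by P, we get:

e^{tM} =
  [t*exp(t) + exp(t), -t^2*exp(t)/2 - t*exp(t), -t^2*exp(t)/2 - 2*t*exp(t)]
  [-t*exp(t), t^2*exp(t)/2 + exp(t), t^2*exp(t)/2 + t*exp(t)]
  [t*exp(t), -t^2*exp(t)/2, -t^2*exp(t)/2 - t*exp(t) + exp(t)]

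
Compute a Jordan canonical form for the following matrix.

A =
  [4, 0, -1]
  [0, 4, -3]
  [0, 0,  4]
J_2(4) ⊕ J_1(4)

The characteristic polynomial is
  det(x·I − A) = x^3 - 12*x^2 + 48*x - 64 = (x - 4)^3

Eigenvalues and multiplicities (the geometric multiplicity of λ is n − rank(A − λI), which equals the number of Jordan blocks for λ):
  λ = 4: algebraic multiplicity = 3, geometric multiplicity = 2

Determining the block sizes for each eigenvalue:
  λ = 4: 2 blocks summing to 3 forces exactly one block of size 2 and the rest size 1 → block sizes [2, 1]

Assembling the blocks gives a Jordan form
J =
  [4, 1, 0]
  [0, 4, 0]
  [0, 0, 4]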